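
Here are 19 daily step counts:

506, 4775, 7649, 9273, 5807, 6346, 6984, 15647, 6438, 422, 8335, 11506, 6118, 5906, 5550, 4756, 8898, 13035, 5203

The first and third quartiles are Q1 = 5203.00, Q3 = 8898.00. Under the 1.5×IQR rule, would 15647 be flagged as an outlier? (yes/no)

IQR = Q3 − Q1 = 8898.00 − 5203.00 = 3695.00.
Lower fence = Q1 − 1.5·IQR = 5203.00 − 5542.50 = -339.50.
Upper fence = Q3 + 1.5·IQR = 8898.00 + 5542.50 = 14440.50.
15647 lies above the upper fence.

yes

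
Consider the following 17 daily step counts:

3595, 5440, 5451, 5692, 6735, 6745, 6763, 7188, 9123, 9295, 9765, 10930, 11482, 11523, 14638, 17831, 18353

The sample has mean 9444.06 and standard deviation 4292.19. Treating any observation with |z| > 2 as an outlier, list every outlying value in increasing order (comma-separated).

18353

Cutoffs at x̄ ± 2s: 9444.06 ± 2·4292.19 = [859.68, 18028.44].
18353: z = 2.08, |z| > 2 → outlier.
Every other value lies within [859.68, 18028.44].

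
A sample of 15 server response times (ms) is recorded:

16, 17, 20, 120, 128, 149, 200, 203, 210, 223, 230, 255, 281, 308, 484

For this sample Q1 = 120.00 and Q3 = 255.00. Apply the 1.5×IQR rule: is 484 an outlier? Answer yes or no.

yes

IQR = Q3 − Q1 = 255.00 − 120.00 = 135.00.
Lower fence = Q1 − 1.5·IQR = 120.00 − 202.50 = -82.50.
Upper fence = Q3 + 1.5·IQR = 255.00 + 202.50 = 457.50.
484 lies above the upper fence.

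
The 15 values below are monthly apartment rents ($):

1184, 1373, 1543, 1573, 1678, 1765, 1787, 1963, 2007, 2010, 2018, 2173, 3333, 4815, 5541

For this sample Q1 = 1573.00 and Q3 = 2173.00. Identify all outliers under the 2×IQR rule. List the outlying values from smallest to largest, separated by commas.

4815, 5541

IQR = Q3 − Q1 = 2173.00 − 1573.00 = 600.00.
Lower fence = Q1 − 2·IQR = 1573.00 − 1200.00 = 373.00.
Upper fence = Q3 + 2·IQR = 2173.00 + 1200.00 = 3373.00.
4815 > 3373.00 → outlier.
5541 > 3373.00 → outlier.
All remaining values lie within [373.00, 3373.00].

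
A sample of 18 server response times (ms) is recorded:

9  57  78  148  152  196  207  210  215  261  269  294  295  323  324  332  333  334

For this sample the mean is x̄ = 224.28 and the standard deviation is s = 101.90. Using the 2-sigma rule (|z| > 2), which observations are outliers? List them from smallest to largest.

Cutoffs at x̄ ± 2s: 224.28 ± 2·101.90 = [20.48, 428.08].
9: z = -2.11, |z| > 2 → outlier.
Every other value lies within [20.48, 428.08].

9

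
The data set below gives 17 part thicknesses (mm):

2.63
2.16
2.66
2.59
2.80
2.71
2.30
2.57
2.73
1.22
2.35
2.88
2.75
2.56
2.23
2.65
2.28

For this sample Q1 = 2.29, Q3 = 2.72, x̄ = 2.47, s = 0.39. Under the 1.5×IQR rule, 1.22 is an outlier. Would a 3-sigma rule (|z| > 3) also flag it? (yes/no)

yes

z = (1.22 − 2.47) / 0.39 = -3.21.
|z| = 3.21 > 3.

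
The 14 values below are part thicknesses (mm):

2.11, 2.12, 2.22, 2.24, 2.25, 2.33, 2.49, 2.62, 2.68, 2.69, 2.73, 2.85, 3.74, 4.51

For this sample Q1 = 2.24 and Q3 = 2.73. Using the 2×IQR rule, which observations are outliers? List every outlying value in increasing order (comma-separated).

3.74, 4.51

IQR = Q3 − Q1 = 2.73 − 2.24 = 0.49.
Lower fence = Q1 − 2·IQR = 2.24 − 0.98 = 1.26.
Upper fence = Q3 + 2·IQR = 2.73 + 0.98 = 3.71.
3.74 > 3.71 → outlier.
4.51 > 3.71 → outlier.
All remaining values lie within [1.26, 3.71].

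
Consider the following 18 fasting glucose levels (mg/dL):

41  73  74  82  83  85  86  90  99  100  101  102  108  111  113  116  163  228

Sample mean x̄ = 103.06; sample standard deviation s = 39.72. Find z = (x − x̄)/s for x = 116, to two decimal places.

z = (116 − 103.06) / 39.72 = 0.33.

0.33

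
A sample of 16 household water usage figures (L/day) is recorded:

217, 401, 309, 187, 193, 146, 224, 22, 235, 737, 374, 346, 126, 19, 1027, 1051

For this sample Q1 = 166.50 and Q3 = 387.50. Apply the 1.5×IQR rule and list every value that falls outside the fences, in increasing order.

IQR = Q3 − Q1 = 387.50 − 166.50 = 221.00.
Lower fence = Q1 − 1.5·IQR = 166.50 − 331.50 = -165.00.
Upper fence = Q3 + 1.5·IQR = 387.50 + 331.50 = 719.00.
737 > 719.00 → outlier.
1027 > 719.00 → outlier.
1051 > 719.00 → outlier.
All remaining values lie within [-165.00, 719.00].

737, 1027, 1051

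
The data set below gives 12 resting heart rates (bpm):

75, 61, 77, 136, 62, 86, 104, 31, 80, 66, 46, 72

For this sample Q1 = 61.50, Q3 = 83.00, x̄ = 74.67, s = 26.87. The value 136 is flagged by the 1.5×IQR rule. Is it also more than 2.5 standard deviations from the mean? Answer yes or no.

z = (136 − 74.67) / 26.87 = 2.28.
|z| = 2.28 ≤ 2.5.

no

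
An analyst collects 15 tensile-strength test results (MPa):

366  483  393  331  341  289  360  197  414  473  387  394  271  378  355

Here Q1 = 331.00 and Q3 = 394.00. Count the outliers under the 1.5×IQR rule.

1

IQR = 63.00; fences at 331.00 − 94.50 = 236.50 and 394.00 + 94.50 = 488.50.
Outside the cutoffs: 197.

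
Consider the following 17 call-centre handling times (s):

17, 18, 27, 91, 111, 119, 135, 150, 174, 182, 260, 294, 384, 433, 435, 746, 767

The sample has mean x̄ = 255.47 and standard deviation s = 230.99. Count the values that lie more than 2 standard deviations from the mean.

2

Cutoffs: x̄ ± 2s = [-206.51, 717.45].
Outside the cutoffs: 746, 767.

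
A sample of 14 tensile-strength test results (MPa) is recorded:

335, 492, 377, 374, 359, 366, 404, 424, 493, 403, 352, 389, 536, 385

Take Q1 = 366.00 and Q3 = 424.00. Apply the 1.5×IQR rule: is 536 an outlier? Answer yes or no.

yes

IQR = Q3 − Q1 = 424.00 − 366.00 = 58.00.
Lower fence = Q1 − 1.5·IQR = 366.00 − 87.00 = 279.00.
Upper fence = Q3 + 1.5·IQR = 424.00 + 87.00 = 511.00.
536 lies above the upper fence.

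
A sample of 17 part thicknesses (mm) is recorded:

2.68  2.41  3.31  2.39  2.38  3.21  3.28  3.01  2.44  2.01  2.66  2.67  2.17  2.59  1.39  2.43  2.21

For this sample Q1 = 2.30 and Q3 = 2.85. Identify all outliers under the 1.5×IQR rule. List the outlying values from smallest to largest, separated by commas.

IQR = Q3 − Q1 = 2.85 − 2.30 = 0.55.
Lower fence = Q1 − 1.5·IQR = 2.30 − 0.825 = 1.475.
Upper fence = Q3 + 1.5·IQR = 2.85 + 0.825 = 3.675.
1.39 < 1.475 → outlier.
All remaining values lie within [1.475, 3.675].

1.39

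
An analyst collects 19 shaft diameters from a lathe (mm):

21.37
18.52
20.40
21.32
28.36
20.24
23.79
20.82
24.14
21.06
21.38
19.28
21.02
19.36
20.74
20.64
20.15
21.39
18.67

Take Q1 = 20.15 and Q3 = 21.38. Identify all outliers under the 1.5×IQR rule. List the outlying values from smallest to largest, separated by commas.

IQR = Q3 − Q1 = 21.38 − 20.15 = 1.23.
Lower fence = Q1 − 1.5·IQR = 20.15 − 1.845 = 18.305.
Upper fence = Q3 + 1.5·IQR = 21.38 + 1.845 = 23.225.
23.79 > 23.225 → outlier.
24.14 > 23.225 → outlier.
28.36 > 23.225 → outlier.
All remaining values lie within [18.305, 23.225].

23.79, 24.14, 28.36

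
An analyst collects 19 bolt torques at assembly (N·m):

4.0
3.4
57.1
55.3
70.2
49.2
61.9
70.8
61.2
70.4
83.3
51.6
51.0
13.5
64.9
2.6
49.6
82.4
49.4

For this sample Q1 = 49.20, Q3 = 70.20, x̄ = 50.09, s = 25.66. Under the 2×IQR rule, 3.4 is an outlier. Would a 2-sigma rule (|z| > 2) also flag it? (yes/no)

no

z = (3.4 − 50.09) / 25.66 = -1.82.
|z| = 1.82 ≤ 2.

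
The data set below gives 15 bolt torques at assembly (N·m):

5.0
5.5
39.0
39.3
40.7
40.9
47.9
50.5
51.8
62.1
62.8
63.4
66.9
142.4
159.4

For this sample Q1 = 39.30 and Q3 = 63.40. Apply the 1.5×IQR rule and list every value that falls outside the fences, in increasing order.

142.4, 159.4

IQR = Q3 − Q1 = 63.40 − 39.30 = 24.10.
Lower fence = Q1 − 1.5·IQR = 39.30 − 36.15 = 3.15.
Upper fence = Q3 + 1.5·IQR = 63.40 + 36.15 = 99.55.
142.4 > 99.55 → outlier.
159.4 > 99.55 → outlier.
All remaining values lie within [3.15, 99.55].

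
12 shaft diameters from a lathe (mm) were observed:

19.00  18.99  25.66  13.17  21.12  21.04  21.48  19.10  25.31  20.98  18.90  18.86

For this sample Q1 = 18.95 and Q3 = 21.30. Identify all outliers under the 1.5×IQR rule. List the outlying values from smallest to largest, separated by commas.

13.17, 25.31, 25.66

IQR = Q3 − Q1 = 21.30 − 18.95 = 2.35.
Lower fence = Q1 − 1.5·IQR = 18.95 − 3.525 = 15.425.
Upper fence = Q3 + 1.5·IQR = 21.30 + 3.525 = 24.825.
13.17 < 15.425 → outlier.
25.31 > 24.825 → outlier.
25.66 > 24.825 → outlier.
All remaining values lie within [15.425, 24.825].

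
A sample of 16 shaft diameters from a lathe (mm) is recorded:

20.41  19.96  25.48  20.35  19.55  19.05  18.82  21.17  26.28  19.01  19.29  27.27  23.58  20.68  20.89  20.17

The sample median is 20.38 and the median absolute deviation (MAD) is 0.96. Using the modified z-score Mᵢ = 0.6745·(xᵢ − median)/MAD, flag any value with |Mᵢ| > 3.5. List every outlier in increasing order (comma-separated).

25.48, 26.28, 27.27

|Mᵢ| > 3.5 ⇔ |xᵢ − 20.38| > 3.5·0.96/0.6745 = 4.98.
So outliers lie outside [15.40, 25.36].
25.48: M = 3.58 → outlier.
26.28: M = 4.15 → outlier.
27.27: M = 4.84 → outlier.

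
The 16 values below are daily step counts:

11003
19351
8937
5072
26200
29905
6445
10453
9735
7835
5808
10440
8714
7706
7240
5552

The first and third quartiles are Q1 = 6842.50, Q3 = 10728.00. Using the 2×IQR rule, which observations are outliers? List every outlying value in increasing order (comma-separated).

IQR = Q3 − Q1 = 10728.00 − 6842.50 = 3885.50.
Lower fence = Q1 − 2·IQR = 6842.50 − 7771.00 = -928.50.
Upper fence = Q3 + 2·IQR = 10728.00 + 7771.00 = 18499.00.
19351 > 18499.00 → outlier.
26200 > 18499.00 → outlier.
29905 > 18499.00 → outlier.
All remaining values lie within [-928.50, 18499.00].

19351, 26200, 29905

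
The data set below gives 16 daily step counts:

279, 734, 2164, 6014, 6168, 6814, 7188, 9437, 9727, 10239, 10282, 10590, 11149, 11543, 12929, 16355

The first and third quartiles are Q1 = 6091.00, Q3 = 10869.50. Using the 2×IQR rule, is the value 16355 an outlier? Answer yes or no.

no

IQR = Q3 − Q1 = 10869.50 − 6091.00 = 4778.50.
Lower fence = Q1 − 2·IQR = 6091.00 − 9557.00 = -3466.00.
Upper fence = Q3 + 2·IQR = 10869.50 + 9557.00 = 20426.50.
16355 lies within [-3466.00, 20426.50].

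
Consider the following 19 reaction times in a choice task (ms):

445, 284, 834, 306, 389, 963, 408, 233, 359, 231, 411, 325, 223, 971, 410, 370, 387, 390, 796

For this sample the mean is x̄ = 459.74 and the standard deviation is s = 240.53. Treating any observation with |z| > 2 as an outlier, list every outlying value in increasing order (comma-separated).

963, 971

Cutoffs at x̄ ± 2s: 459.74 ± 2·240.53 = [-21.32, 940.80].
963: z = 2.09, |z| > 2 → outlier.
971: z = 2.13, |z| > 2 → outlier.
Every other value lies within [-21.32, 940.80].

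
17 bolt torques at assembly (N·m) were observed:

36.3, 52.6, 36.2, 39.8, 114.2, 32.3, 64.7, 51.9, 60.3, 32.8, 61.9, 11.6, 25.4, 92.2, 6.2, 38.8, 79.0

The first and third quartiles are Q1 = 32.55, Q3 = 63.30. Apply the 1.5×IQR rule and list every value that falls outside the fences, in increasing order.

IQR = Q3 − Q1 = 63.30 − 32.55 = 30.75.
Lower fence = Q1 − 1.5·IQR = 32.55 − 46.125 = -13.575.
Upper fence = Q3 + 1.5·IQR = 63.30 + 46.125 = 109.425.
114.2 > 109.425 → outlier.
All remaining values lie within [-13.575, 109.425].

114.2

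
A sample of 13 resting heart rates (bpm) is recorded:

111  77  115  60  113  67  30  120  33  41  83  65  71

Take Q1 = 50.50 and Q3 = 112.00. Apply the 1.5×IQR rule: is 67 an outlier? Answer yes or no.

no

IQR = Q3 − Q1 = 112.00 − 50.50 = 61.50.
Lower fence = Q1 − 1.5·IQR = 50.50 − 92.25 = -41.75.
Upper fence = Q3 + 1.5·IQR = 112.00 + 92.25 = 204.25.
67 lies within [-41.75, 204.25].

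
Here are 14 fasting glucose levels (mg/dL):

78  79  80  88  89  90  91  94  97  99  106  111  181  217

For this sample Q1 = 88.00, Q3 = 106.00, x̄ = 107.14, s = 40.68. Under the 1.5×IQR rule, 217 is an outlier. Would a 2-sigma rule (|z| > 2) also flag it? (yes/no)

z = (217 − 107.14) / 40.68 = 2.70.
|z| = 2.70 > 2.

yes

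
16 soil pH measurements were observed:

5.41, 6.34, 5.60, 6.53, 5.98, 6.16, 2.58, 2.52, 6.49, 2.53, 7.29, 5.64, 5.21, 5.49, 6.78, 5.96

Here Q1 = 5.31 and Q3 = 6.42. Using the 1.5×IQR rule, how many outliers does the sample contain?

3

IQR = 1.11; fences at 5.31 − 1.665 = 3.645 and 6.42 + 1.665 = 8.085.
Outside the cutoffs: 2.52, 2.53, 2.58.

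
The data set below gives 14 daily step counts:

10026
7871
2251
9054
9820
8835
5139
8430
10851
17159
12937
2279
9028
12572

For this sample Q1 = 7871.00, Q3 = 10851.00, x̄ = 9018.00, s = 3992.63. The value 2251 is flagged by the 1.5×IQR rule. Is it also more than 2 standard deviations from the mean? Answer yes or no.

no

z = (2251 − 9018.00) / 3992.63 = -1.69.
|z| = 1.69 ≤ 2.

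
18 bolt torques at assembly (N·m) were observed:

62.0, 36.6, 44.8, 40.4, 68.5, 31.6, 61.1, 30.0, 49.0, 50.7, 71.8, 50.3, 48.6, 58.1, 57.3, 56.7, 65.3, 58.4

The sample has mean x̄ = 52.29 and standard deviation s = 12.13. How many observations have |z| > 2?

Cutoffs: x̄ ± 2s = [28.03, 76.55].
Every value lies within the cutoffs.

0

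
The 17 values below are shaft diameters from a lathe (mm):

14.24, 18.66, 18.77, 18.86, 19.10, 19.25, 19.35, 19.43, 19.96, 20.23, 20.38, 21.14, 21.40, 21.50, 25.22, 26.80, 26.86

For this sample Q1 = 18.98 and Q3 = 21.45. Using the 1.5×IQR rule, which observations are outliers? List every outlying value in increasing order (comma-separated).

14.24, 25.22, 26.80, 26.86

IQR = Q3 − Q1 = 21.45 − 18.98 = 2.47.
Lower fence = Q1 − 1.5·IQR = 18.98 − 3.705 = 15.275.
Upper fence = Q3 + 1.5·IQR = 21.45 + 3.705 = 25.155.
14.24 < 15.275 → outlier.
25.22 > 25.155 → outlier.
26.80 > 25.155 → outlier.
26.86 > 25.155 → outlier.
All remaining values lie within [15.275, 25.155].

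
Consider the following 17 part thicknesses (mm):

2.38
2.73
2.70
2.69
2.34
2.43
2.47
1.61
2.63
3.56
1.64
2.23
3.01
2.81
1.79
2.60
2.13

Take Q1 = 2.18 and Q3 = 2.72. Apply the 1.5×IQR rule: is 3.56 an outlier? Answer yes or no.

yes

IQR = Q3 − Q1 = 2.72 − 2.18 = 0.54.
Lower fence = Q1 − 1.5·IQR = 2.18 − 0.81 = 1.37.
Upper fence = Q3 + 1.5·IQR = 2.72 + 0.81 = 3.53.
3.56 lies above the upper fence.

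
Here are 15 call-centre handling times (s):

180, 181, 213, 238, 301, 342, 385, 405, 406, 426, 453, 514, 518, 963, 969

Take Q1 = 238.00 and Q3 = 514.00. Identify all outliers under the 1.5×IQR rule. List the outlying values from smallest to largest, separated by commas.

963, 969

IQR = Q3 − Q1 = 514.00 − 238.00 = 276.00.
Lower fence = Q1 − 1.5·IQR = 238.00 − 414.00 = -176.00.
Upper fence = Q3 + 1.5·IQR = 514.00 + 414.00 = 928.00.
963 > 928.00 → outlier.
969 > 928.00 → outlier.
All remaining values lie within [-176.00, 928.00].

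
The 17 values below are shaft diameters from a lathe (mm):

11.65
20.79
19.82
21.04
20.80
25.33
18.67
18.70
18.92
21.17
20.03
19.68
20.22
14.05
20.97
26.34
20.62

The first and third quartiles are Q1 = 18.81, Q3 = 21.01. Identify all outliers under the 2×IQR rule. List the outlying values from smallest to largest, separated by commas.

IQR = Q3 − Q1 = 21.01 − 18.81 = 2.20.
Lower fence = Q1 − 2·IQR = 18.81 − 4.40 = 14.41.
Upper fence = Q3 + 2·IQR = 21.01 + 4.40 = 25.41.
11.65 < 14.41 → outlier.
14.05 < 14.41 → outlier.
26.34 > 25.41 → outlier.
All remaining values lie within [14.41, 25.41].

11.65, 14.05, 26.34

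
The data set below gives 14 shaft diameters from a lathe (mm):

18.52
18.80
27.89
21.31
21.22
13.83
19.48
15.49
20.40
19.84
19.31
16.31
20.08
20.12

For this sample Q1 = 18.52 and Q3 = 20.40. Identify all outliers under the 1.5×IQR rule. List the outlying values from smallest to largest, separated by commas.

IQR = Q3 − Q1 = 20.40 − 18.52 = 1.88.
Lower fence = Q1 − 1.5·IQR = 18.52 − 2.82 = 15.70.
Upper fence = Q3 + 1.5·IQR = 20.40 + 2.82 = 23.22.
13.83 < 15.70 → outlier.
15.49 < 15.70 → outlier.
27.89 > 23.22 → outlier.
All remaining values lie within [15.70, 23.22].

13.83, 15.49, 27.89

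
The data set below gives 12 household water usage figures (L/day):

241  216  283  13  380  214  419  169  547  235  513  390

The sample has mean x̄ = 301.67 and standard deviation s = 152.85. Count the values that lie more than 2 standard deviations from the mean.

0

Cutoffs: x̄ ± 2s = [-4.03, 607.37].
Every value lies within the cutoffs.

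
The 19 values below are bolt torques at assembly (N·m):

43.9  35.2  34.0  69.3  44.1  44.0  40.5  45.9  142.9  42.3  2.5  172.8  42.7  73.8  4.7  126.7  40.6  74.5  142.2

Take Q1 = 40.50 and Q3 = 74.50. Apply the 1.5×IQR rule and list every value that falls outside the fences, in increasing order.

126.7, 142.2, 142.9, 172.8

IQR = Q3 − Q1 = 74.50 − 40.50 = 34.00.
Lower fence = Q1 − 1.5·IQR = 40.50 − 51.00 = -10.50.
Upper fence = Q3 + 1.5·IQR = 74.50 + 51.00 = 125.50.
126.7 > 125.50 → outlier.
142.2 > 125.50 → outlier.
142.9 > 125.50 → outlier.
172.8 > 125.50 → outlier.
All remaining values lie within [-10.50, 125.50].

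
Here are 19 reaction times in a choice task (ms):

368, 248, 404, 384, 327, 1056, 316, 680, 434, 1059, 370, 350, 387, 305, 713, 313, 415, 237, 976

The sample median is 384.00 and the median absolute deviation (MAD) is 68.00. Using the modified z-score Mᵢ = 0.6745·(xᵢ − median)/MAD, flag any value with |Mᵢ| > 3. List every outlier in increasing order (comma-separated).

|Mᵢ| > 3 ⇔ |xᵢ − 384.00| > 3·68.00/0.6745 = 302.45.
So outliers lie outside [81.55, 686.45].
713: M = 3.26 → outlier.
976: M = 5.87 → outlier.
1056: M = 6.67 → outlier.
1059: M = 6.70 → outlier.

713, 976, 1056, 1059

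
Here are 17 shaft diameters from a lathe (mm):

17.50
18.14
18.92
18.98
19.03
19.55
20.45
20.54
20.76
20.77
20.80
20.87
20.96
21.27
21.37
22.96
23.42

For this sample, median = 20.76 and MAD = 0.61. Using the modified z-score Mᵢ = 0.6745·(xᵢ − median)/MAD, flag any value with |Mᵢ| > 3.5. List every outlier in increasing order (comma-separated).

17.50

|Mᵢ| > 3.5 ⇔ |xᵢ − 20.76| > 3.5·0.61/0.6745 = 3.17.
So outliers lie outside [17.59, 23.93].
17.50: M = -3.60 → outlier.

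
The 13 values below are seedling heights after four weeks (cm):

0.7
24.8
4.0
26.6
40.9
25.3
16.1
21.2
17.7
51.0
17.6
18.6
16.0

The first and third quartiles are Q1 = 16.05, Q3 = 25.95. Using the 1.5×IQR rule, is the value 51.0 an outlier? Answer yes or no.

IQR = Q3 − Q1 = 25.95 − 16.05 = 9.90.
Lower fence = Q1 − 1.5·IQR = 16.05 − 14.85 = 1.20.
Upper fence = Q3 + 1.5·IQR = 25.95 + 14.85 = 40.80.
51.0 lies above the upper fence.

yes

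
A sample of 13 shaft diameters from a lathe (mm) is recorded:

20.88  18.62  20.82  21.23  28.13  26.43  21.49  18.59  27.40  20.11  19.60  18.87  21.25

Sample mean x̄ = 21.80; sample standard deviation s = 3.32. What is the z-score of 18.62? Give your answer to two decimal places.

-0.96

z = (18.62 − 21.80) / 3.32 = -0.96.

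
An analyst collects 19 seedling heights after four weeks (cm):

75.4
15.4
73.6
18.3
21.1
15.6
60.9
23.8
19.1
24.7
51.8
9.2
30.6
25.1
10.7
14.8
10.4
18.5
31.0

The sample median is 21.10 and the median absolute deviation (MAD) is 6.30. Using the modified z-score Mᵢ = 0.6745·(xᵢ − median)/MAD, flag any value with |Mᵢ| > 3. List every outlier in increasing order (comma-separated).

|Mᵢ| > 3 ⇔ |xᵢ − 21.10| > 3·6.30/0.6745 = 28.02.
So outliers lie outside [-6.92, 49.12].
51.8: M = 3.29 → outlier.
60.9: M = 4.26 → outlier.
73.6: M = 5.62 → outlier.
75.4: M = 5.81 → outlier.

51.8, 60.9, 73.6, 75.4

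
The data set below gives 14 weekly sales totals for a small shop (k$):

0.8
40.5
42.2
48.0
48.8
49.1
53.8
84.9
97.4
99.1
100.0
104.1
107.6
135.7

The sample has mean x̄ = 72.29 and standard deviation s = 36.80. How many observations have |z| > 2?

Cutoffs: x̄ ± 2s = [-1.31, 145.89].
Every value lies within the cutoffs.

0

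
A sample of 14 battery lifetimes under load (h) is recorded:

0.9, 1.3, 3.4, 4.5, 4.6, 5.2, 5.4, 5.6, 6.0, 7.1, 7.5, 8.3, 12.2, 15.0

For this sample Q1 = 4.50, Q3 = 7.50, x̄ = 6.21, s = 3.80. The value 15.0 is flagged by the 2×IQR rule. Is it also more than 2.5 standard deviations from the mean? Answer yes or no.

z = (15.0 − 6.21) / 3.80 = 2.31.
|z| = 2.31 ≤ 2.5.

no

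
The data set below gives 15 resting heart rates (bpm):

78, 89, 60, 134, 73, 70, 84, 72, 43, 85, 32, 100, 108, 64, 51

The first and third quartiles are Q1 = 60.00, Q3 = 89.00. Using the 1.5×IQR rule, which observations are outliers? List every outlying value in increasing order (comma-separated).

134

IQR = Q3 − Q1 = 89.00 − 60.00 = 29.00.
Lower fence = Q1 − 1.5·IQR = 60.00 − 43.50 = 16.50.
Upper fence = Q3 + 1.5·IQR = 89.00 + 43.50 = 132.50.
134 > 132.50 → outlier.
All remaining values lie within [16.50, 132.50].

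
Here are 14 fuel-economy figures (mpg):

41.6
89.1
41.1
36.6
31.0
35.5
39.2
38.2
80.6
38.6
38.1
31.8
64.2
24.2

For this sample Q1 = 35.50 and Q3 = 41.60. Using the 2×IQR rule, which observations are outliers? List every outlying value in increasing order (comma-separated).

IQR = Q3 − Q1 = 41.60 − 35.50 = 6.10.
Lower fence = Q1 − 2·IQR = 35.50 − 12.20 = 23.30.
Upper fence = Q3 + 2·IQR = 41.60 + 12.20 = 53.80.
64.2 > 53.80 → outlier.
80.6 > 53.80 → outlier.
89.1 > 53.80 → outlier.
All remaining values lie within [23.30, 53.80].

64.2, 80.6, 89.1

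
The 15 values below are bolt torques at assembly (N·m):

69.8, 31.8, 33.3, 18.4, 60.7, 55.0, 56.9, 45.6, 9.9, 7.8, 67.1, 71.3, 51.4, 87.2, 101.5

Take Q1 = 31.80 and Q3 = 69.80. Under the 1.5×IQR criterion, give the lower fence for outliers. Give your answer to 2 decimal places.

IQR = Q3 − Q1 = 69.80 − 31.80 = 38.00.
Lower fence = Q1 − 1.5·IQR = 31.80 − 57.00 = -25.20.
Upper fence = Q3 + 1.5·IQR = 69.80 + 57.00 = 126.80.

-25.20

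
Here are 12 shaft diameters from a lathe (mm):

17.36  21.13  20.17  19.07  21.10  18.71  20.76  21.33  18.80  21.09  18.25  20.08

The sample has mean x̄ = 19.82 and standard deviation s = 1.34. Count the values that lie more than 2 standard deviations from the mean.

Cutoffs: x̄ ± 2s = [17.14, 22.50].
Every value lies within the cutoffs.

0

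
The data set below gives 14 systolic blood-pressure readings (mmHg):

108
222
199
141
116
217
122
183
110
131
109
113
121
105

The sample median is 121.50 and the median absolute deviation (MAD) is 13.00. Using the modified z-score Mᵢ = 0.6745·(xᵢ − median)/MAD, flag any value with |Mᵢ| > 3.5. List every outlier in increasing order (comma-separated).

199, 217, 222

|Mᵢ| > 3.5 ⇔ |xᵢ − 121.50| > 3.5·13.00/0.6745 = 67.46.
So outliers lie outside [54.04, 188.96].
199: M = 4.02 → outlier.
217: M = 4.95 → outlier.
222: M = 5.21 → outlier.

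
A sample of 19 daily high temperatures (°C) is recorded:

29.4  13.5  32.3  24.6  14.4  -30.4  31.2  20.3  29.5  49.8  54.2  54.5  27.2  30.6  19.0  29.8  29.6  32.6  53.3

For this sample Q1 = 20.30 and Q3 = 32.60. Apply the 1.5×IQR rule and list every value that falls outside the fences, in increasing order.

-30.4, 53.3, 54.2, 54.5

IQR = Q3 − Q1 = 32.60 − 20.30 = 12.30.
Lower fence = Q1 − 1.5·IQR = 20.30 − 18.45 = 1.85.
Upper fence = Q3 + 1.5·IQR = 32.60 + 18.45 = 51.05.
-30.4 < 1.85 → outlier.
53.3 > 51.05 → outlier.
54.2 > 51.05 → outlier.
54.5 > 51.05 → outlier.
All remaining values lie within [1.85, 51.05].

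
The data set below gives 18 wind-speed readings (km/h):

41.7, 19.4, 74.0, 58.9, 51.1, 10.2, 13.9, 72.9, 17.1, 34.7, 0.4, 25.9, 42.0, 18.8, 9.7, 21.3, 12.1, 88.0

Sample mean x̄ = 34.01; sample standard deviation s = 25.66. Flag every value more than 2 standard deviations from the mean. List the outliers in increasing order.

88.0

Cutoffs at x̄ ± 2s: 34.01 ± 2·25.66 = [-17.31, 85.33].
88.0: z = 2.10, |z| > 2 → outlier.
Every other value lies within [-17.31, 85.33].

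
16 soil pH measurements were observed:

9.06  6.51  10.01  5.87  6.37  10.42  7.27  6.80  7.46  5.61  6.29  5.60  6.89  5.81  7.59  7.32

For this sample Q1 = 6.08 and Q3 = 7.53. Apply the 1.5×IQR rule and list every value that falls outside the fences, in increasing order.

IQR = Q3 − Q1 = 7.53 − 6.08 = 1.45.
Lower fence = Q1 − 1.5·IQR = 6.08 − 2.175 = 3.905.
Upper fence = Q3 + 1.5·IQR = 7.53 + 2.175 = 9.705.
10.01 > 9.705 → outlier.
10.42 > 9.705 → outlier.
All remaining values lie within [3.905, 9.705].

10.01, 10.42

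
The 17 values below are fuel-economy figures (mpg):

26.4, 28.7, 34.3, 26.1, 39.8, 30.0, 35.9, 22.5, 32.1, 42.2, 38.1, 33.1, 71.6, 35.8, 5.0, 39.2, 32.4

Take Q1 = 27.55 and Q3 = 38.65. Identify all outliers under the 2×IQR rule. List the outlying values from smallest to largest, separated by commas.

IQR = Q3 − Q1 = 38.65 − 27.55 = 11.10.
Lower fence = Q1 − 2·IQR = 27.55 − 22.20 = 5.35.
Upper fence = Q3 + 2·IQR = 38.65 + 22.20 = 60.85.
5.0 < 5.35 → outlier.
71.6 > 60.85 → outlier.
All remaining values lie within [5.35, 60.85].

5.0, 71.6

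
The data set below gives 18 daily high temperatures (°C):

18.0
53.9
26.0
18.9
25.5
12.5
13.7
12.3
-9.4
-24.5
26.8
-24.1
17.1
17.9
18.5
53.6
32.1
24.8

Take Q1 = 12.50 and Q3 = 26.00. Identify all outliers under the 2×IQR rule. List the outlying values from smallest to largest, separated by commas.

-24.5, -24.1, 53.6, 53.9

IQR = Q3 − Q1 = 26.00 − 12.50 = 13.50.
Lower fence = Q1 − 2·IQR = 12.50 − 27.00 = -14.50.
Upper fence = Q3 + 2·IQR = 26.00 + 27.00 = 53.00.
-24.5 < -14.50 → outlier.
-24.1 < -14.50 → outlier.
53.6 > 53.00 → outlier.
53.9 > 53.00 → outlier.
All remaining values lie within [-14.50, 53.00].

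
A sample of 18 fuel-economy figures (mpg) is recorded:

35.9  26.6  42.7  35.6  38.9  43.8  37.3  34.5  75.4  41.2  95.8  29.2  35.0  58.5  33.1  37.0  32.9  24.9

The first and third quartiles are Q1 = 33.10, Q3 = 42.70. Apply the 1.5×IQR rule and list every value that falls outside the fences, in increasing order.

IQR = Q3 − Q1 = 42.70 − 33.10 = 9.60.
Lower fence = Q1 − 1.5·IQR = 33.10 − 14.40 = 18.70.
Upper fence = Q3 + 1.5·IQR = 42.70 + 14.40 = 57.10.
58.5 > 57.10 → outlier.
75.4 > 57.10 → outlier.
95.8 > 57.10 → outlier.
All remaining values lie within [18.70, 57.10].

58.5, 75.4, 95.8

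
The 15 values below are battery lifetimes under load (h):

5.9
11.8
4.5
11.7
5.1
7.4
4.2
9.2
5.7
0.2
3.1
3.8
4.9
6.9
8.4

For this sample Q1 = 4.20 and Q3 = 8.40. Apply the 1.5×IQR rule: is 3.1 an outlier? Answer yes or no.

no

IQR = Q3 − Q1 = 8.40 − 4.20 = 4.20.
Lower fence = Q1 − 1.5·IQR = 4.20 − 6.30 = -2.10.
Upper fence = Q3 + 1.5·IQR = 8.40 + 6.30 = 14.70.
3.1 lies within [-2.10, 14.70].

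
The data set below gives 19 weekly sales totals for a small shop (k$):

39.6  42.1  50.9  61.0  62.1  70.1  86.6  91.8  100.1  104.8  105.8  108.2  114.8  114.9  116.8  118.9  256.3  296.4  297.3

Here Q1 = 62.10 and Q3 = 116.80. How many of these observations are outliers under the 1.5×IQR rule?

IQR = 54.70; fences at 62.10 − 82.05 = -19.95 and 116.80 + 82.05 = 198.85.
Outside the cutoffs: 256.3, 296.4, 297.3.

3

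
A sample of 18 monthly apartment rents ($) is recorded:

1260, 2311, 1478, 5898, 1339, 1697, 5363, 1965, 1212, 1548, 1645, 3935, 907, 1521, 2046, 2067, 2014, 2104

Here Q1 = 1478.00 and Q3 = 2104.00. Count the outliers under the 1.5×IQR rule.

3

IQR = 626.00; fences at 1478.00 − 939.00 = 539.00 and 2104.00 + 939.00 = 3043.00.
Outside the cutoffs: 3935, 5363, 5898.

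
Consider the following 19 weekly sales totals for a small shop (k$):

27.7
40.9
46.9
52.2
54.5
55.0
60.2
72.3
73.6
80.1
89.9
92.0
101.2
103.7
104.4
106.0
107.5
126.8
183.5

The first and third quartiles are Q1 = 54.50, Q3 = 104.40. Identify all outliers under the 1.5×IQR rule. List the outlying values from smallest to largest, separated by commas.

IQR = Q3 − Q1 = 104.40 − 54.50 = 49.90.
Lower fence = Q1 − 1.5·IQR = 54.50 − 74.85 = -20.35.
Upper fence = Q3 + 1.5·IQR = 104.40 + 74.85 = 179.25.
183.5 > 179.25 → outlier.
All remaining values lie within [-20.35, 179.25].

183.5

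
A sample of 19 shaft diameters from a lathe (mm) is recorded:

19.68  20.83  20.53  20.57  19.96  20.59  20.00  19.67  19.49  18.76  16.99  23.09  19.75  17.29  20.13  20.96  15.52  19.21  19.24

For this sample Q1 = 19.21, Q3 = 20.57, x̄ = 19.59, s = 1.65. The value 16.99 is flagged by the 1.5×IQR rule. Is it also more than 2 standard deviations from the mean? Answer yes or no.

z = (16.99 − 19.59) / 1.65 = -1.58.
|z| = 1.58 ≤ 2.

no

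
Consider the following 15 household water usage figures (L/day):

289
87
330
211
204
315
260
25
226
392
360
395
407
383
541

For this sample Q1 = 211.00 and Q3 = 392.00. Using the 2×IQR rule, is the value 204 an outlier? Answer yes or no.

no

IQR = Q3 − Q1 = 392.00 − 211.00 = 181.00.
Lower fence = Q1 − 2·IQR = 211.00 − 362.00 = -151.00.
Upper fence = Q3 + 2·IQR = 392.00 + 362.00 = 754.00.
204 lies within [-151.00, 754.00].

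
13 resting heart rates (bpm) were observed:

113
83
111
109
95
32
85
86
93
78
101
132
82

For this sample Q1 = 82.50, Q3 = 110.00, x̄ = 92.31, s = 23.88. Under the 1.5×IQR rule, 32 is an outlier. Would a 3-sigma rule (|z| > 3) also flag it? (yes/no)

no

z = (32 − 92.31) / 23.88 = -2.53.
|z| = 2.53 ≤ 3.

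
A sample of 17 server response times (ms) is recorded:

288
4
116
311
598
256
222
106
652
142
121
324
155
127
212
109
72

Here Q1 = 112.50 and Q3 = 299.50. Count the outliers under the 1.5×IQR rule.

IQR = 187.00; fences at 112.50 − 280.50 = -168.00 and 299.50 + 280.50 = 580.00.
Outside the cutoffs: 598, 652.

2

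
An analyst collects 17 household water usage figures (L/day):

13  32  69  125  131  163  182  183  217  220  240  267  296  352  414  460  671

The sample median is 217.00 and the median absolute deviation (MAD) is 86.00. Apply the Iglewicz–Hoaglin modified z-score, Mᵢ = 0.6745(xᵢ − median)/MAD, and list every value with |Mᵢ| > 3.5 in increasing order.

671

|Mᵢ| > 3.5 ⇔ |xᵢ − 217.00| > 3.5·86.00/0.6745 = 446.26.
So outliers lie outside [-229.26, 663.26].
671: M = 3.56 → outlier.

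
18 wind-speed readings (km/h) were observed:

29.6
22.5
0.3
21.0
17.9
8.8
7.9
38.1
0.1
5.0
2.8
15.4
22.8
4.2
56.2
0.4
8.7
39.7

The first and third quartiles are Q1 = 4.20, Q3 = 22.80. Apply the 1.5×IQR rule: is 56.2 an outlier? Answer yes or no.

yes

IQR = Q3 − Q1 = 22.80 − 4.20 = 18.60.
Lower fence = Q1 − 1.5·IQR = 4.20 − 27.90 = -23.70.
Upper fence = Q3 + 1.5·IQR = 22.80 + 27.90 = 50.70.
56.2 lies above the upper fence.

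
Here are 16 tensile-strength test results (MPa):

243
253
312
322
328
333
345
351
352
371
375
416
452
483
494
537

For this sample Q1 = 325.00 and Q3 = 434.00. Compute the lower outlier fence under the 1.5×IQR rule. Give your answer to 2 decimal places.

161.50

IQR = Q3 − Q1 = 434.00 − 325.00 = 109.00.
Lower fence = Q1 − 1.5·IQR = 325.00 − 163.50 = 161.50.
Upper fence = Q3 + 1.5·IQR = 434.00 + 163.50 = 597.50.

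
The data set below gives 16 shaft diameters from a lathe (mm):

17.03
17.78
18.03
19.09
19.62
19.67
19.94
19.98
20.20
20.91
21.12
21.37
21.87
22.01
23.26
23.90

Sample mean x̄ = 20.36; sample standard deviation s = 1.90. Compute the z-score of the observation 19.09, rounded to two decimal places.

-0.67

z = (19.09 − 20.36) / 1.90 = -0.67.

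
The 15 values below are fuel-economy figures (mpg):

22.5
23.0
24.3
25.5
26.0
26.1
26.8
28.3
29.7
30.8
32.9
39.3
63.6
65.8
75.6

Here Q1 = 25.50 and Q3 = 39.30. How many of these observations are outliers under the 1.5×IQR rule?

3

IQR = 13.80; fences at 25.50 − 20.70 = 4.80 and 39.30 + 20.70 = 60.00.
Outside the cutoffs: 63.6, 65.8, 75.6.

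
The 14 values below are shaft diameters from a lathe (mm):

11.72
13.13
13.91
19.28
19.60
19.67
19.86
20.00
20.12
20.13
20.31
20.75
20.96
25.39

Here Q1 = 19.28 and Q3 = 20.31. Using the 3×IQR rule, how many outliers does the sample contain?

IQR = 1.03; fences at 19.28 − 3.09 = 16.19 and 20.31 + 3.09 = 23.40.
Outside the cutoffs: 11.72, 13.13, 13.91, 25.39.

4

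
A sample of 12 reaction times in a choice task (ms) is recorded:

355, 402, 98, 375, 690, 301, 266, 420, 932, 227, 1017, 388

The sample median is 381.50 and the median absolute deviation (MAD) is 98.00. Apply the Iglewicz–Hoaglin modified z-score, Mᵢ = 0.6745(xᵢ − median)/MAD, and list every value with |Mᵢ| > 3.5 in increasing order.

|Mᵢ| > 3.5 ⇔ |xᵢ − 381.50| > 3.5·98.00/0.6745 = 508.52.
So outliers lie outside [-127.02, 890.02].
932: M = 3.79 → outlier.
1017: M = 4.37 → outlier.

932, 1017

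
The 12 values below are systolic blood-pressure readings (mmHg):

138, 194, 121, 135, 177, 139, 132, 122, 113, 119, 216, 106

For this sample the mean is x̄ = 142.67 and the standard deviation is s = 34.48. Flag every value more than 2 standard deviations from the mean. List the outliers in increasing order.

Cutoffs at x̄ ± 2s: 142.67 ± 2·34.48 = [73.71, 211.63].
216: z = 2.13, |z| > 2 → outlier.
Every other value lies within [73.71, 211.63].

216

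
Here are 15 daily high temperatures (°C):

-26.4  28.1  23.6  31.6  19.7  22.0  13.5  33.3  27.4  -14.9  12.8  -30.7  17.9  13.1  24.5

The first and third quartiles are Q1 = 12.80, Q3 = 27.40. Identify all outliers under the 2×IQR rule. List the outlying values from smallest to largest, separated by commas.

IQR = Q3 − Q1 = 27.40 − 12.80 = 14.60.
Lower fence = Q1 − 2·IQR = 12.80 − 29.20 = -16.40.
Upper fence = Q3 + 2·IQR = 27.40 + 29.20 = 56.60.
-30.7 < -16.40 → outlier.
-26.4 < -16.40 → outlier.
All remaining values lie within [-16.40, 56.60].

-30.7, -26.4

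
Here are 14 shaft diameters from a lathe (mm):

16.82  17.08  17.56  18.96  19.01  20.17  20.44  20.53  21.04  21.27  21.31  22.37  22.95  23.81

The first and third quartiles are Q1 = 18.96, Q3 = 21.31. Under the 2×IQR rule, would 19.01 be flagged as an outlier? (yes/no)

no

IQR = Q3 − Q1 = 21.31 − 18.96 = 2.35.
Lower fence = Q1 − 2·IQR = 18.96 − 4.70 = 14.26.
Upper fence = Q3 + 2·IQR = 21.31 + 4.70 = 26.01.
19.01 lies within [14.26, 26.01].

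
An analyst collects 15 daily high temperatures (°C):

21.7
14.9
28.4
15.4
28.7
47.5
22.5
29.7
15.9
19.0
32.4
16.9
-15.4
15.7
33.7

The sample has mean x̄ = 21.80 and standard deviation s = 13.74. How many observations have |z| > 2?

Cutoffs: x̄ ± 2s = [-5.68, 49.28].
Outside the cutoffs: -15.4.

1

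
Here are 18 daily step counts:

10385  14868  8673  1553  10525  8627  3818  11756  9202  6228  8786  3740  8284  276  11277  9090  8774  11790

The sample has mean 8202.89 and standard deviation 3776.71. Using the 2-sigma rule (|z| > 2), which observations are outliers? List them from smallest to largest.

276

Cutoffs at x̄ ± 2s: 8202.89 ± 2·3776.71 = [649.47, 15756.31].
276: z = -2.10, |z| > 2 → outlier.
Every other value lies within [649.47, 15756.31].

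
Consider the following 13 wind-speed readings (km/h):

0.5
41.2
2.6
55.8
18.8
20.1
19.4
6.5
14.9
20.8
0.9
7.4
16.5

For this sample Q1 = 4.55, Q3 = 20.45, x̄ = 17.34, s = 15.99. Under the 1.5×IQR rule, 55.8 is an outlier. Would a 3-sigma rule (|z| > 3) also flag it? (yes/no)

no

z = (55.8 − 17.34) / 15.99 = 2.41.
|z| = 2.41 ≤ 3.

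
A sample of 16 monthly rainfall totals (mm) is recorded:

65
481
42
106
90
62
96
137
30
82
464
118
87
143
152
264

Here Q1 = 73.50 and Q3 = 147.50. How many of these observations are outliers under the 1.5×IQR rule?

IQR = 74.00; fences at 73.50 − 111.00 = -37.50 and 147.50 + 111.00 = 258.50.
Outside the cutoffs: 264, 464, 481.

3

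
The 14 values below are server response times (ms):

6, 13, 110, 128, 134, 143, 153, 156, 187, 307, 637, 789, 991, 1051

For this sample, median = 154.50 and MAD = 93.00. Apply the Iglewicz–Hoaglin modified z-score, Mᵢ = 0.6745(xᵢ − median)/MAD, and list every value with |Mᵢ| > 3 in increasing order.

|Mᵢ| > 3 ⇔ |xᵢ − 154.50| > 3·93.00/0.6745 = 413.64.
So outliers lie outside [-259.14, 568.14].
637: M = 3.50 → outlier.
789: M = 4.60 → outlier.
991: M = 6.07 → outlier.
1051: M = 6.50 → outlier.

637, 789, 991, 1051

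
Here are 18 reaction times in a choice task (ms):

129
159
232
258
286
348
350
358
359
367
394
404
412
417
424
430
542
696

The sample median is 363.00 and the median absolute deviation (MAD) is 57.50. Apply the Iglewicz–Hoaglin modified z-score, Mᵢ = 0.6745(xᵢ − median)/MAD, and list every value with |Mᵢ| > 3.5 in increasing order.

696

|Mᵢ| > 3.5 ⇔ |xᵢ − 363.00| > 3.5·57.50/0.6745 = 298.37.
So outliers lie outside [64.63, 661.37].
696: M = 3.91 → outlier.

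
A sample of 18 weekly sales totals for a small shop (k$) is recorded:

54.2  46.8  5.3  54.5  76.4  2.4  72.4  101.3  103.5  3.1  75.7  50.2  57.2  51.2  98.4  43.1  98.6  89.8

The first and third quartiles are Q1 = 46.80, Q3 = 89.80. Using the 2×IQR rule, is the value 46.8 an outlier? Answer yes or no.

no

IQR = Q3 − Q1 = 89.80 − 46.80 = 43.00.
Lower fence = Q1 − 2·IQR = 46.80 − 86.00 = -39.20.
Upper fence = Q3 + 2·IQR = 89.80 + 86.00 = 175.80.
46.8 lies within [-39.20, 175.80].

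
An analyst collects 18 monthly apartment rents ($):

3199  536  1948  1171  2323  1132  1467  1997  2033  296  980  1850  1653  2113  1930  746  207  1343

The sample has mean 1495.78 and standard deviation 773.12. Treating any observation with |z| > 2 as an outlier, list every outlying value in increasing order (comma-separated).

3199

Cutoffs at x̄ ± 2s: 1495.78 ± 2·773.12 = [-50.46, 3042.02].
3199: z = 2.20, |z| > 2 → outlier.
Every other value lies within [-50.46, 3042.02].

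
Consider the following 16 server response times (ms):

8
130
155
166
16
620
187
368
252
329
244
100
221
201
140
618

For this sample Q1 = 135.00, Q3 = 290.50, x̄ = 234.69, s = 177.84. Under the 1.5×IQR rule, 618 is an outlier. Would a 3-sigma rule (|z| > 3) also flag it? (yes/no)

z = (618 − 234.69) / 177.84 = 2.16.
|z| = 2.16 ≤ 3.

no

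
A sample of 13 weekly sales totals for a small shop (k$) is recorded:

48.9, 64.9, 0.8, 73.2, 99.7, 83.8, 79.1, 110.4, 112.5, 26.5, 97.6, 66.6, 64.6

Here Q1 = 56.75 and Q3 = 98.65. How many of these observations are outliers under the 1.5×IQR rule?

0

IQR = 41.90; fences at 56.75 − 62.85 = -6.10 and 98.65 + 62.85 = 161.50.
Every value lies within the cutoffs.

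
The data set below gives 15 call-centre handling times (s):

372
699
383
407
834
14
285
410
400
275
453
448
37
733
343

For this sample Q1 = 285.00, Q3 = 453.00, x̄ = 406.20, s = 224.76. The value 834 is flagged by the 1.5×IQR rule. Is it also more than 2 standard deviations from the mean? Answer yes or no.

no

z = (834 − 406.20) / 224.76 = 1.90.
|z| = 1.90 ≤ 2.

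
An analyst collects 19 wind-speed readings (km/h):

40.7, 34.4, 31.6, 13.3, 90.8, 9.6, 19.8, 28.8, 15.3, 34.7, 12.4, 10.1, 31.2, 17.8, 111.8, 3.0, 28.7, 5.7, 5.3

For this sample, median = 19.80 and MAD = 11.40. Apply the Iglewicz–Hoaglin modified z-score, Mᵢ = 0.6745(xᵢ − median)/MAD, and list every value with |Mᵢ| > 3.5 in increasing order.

90.8, 111.8

|Mᵢ| > 3.5 ⇔ |xᵢ − 19.80| > 3.5·11.40/0.6745 = 59.15.
So outliers lie outside [-39.35, 78.95].
90.8: M = 4.20 → outlier.
111.8: M = 5.44 → outlier.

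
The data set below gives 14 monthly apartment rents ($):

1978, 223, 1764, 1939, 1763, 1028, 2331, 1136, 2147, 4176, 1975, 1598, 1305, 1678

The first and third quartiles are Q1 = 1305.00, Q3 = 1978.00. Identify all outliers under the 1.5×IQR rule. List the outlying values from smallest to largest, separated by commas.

IQR = Q3 − Q1 = 1978.00 − 1305.00 = 673.00.
Lower fence = Q1 − 1.5·IQR = 1305.00 − 1009.50 = 295.50.
Upper fence = Q3 + 1.5·IQR = 1978.00 + 1009.50 = 2987.50.
223 < 295.50 → outlier.
4176 > 2987.50 → outlier.
All remaining values lie within [295.50, 2987.50].

223, 4176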